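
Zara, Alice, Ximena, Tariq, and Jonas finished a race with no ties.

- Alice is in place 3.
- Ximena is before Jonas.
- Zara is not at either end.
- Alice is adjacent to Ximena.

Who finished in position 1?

Tariq

With clue 1, Alice is ruled out for place 1.
With clues 1–2, Jonas is ruled out for place 1.
With clues 1–3, Zara is ruled out for place 1.
With clues 1–4, Ximena is ruled out for place 1.
So place 1 is Tariq.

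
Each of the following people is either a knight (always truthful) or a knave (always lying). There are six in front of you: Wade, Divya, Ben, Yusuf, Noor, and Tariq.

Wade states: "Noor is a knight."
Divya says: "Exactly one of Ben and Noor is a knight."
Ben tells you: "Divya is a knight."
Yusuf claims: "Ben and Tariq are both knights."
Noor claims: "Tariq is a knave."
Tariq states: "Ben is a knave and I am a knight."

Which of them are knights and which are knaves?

Consider Wade. Suppose Wade is a knight.
Then no assignment of the remaining roles makes every statement match its speaker's type — contradiction.
So Wade is a knave.
Consider Divya. Suppose Divya is a knight.
Then no assignment of the remaining roles makes every statement match its speaker's type — contradiction.
So Divya is a knave.
With that fixed, Ben's statement is false, so Ben is a knave.
With that fixed, Yusuf's statement is false, so Yusuf is a knave.
Consider Noor. Suppose Noor is a knight.
Then Wade's statement comes out true, contradicting Wade being a knave.
So Noor is a knave.
Consider Tariq. Suppose Tariq is a knave.
Then Noor's statement comes out true, contradicting Noor being a knave.
So Tariq is a knight.

Wade: knave, Divya: knave, Ben: knave, Yusuf: knave, Noor: knave, Tariq: knight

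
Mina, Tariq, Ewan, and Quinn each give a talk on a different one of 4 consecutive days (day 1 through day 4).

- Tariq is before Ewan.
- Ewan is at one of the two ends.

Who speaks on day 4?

Ewan

With clue 1, Tariq is ruled out for day 4.
With clues 1–2, Mina and Quinn are ruled out for day 4.
So day 4 is Ewan.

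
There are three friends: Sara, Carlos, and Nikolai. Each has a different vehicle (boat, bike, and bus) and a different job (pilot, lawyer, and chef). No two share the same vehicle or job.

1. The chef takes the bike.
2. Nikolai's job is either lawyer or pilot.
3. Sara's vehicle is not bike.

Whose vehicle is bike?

Carlos

With clues 1–2, Nikolai is impossible for the one with vehicle bike.
With clues 1–3, Sara is impossible for the one with vehicle bike.
That leaves Carlos.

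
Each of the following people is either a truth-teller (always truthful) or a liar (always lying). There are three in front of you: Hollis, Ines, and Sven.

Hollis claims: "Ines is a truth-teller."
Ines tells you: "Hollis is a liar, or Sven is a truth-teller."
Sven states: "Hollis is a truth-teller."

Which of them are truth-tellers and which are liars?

Consider Hollis. Suppose Hollis is a liar.
Then no assignment of the remaining roles makes every statement match its speaker's type — contradiction.
So Hollis is a truth-teller.
With that fixed, Sven's statement is true, so Sven is a truth-teller.
With that fixed, Ines's statement is true, so Ines is a truth-teller.

Hollis: truth-teller, Ines: truth-teller, Sven: truth-teller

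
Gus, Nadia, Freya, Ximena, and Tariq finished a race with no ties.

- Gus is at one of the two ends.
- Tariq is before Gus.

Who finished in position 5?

With clues 1–2, Freya, Nadia, Tariq, and Ximena are ruled out for place 5.
So place 5 is Gus.

Gus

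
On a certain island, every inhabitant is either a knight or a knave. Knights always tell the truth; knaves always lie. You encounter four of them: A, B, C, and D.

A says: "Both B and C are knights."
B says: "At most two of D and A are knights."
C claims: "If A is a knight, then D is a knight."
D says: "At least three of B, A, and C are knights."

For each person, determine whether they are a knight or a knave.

A: knight, B: knight, C: knight, D: knight

Regardless of anyone's role, B's statement is true, so B is a knight.
Consider A. Suppose A is a knave.
Then no assignment of the remaining roles makes every statement match its speaker's type — contradiction.
So A is a knight.
Consider C. Suppose C is a knave.
Then A's statement comes out false, contradicting A being a knight.
So C is a knight.
With that fixed, D's statement is true, so D is a knight.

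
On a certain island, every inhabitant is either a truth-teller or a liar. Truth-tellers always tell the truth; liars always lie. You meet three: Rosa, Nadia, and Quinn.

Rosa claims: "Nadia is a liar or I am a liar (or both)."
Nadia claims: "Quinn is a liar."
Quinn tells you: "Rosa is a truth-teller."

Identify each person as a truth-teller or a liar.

Consider Rosa. Suppose Rosa is a liar.
Then Rosa's own statement would have to be false, but it can't be — contradiction.
So Rosa is a truth-teller.
With that fixed, Quinn's statement is true, so Quinn is a truth-teller.
With that fixed, Nadia's statement is false, so Nadia is a liar.

Rosa: truth-teller, Nadia: liar, Quinn: truth-teller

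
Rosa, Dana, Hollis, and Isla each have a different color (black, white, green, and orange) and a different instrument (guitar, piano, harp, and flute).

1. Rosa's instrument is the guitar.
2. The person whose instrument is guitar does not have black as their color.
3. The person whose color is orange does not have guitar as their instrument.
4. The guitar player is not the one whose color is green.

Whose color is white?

Rosa

With clues 1–4, Dana, Hollis, and Isla are impossible for the one with color white.
That leaves Rosa.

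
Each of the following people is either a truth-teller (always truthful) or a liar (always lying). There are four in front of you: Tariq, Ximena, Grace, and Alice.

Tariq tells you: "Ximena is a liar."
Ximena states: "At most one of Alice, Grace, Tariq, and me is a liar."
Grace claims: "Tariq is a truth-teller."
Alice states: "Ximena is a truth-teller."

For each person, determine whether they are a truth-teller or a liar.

Tariq: truth-teller, Ximena: liar, Grace: truth-teller, Alice: liar

Consider Tariq. Suppose Tariq is a liar.
Then no assignment of the remaining roles makes every statement match its speaker's type — contradiction.
So Tariq is a truth-teller.
With that fixed, Grace's statement is true, so Grace is a truth-teller.
Consider Ximena. Suppose Ximena is a truth-teller.
Then Tariq's statement comes out false, contradicting Tariq being a truth-teller.
So Ximena is a liar.
With that fixed, Alice's statement is false, so Alice is a liar.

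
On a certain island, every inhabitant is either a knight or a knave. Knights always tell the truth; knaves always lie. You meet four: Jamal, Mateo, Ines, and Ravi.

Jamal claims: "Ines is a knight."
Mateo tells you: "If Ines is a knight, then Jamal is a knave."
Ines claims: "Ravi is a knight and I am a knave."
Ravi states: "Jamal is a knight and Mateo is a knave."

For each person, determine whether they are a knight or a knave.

Jamal: knave, Mateo: knight, Ines: knave, Ravi: knave

Consider Jamal. Suppose Jamal is a knight.
Then no assignment of the remaining roles makes every statement match its speaker's type — contradiction.
So Jamal is a knave.
With that fixed, Mateo's statement is true, so Mateo is a knight.
With that fixed, Ravi's statement is false, so Ravi is a knave.
With that fixed, Ines's statement is false, so Ines is a knave.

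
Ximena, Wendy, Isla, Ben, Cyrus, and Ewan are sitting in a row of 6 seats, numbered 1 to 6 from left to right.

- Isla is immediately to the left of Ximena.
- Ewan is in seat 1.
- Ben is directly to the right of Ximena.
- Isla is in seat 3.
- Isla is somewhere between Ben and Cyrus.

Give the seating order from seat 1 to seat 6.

Ewan, Cyrus, Isla, Ximena, Ben, Wendy

From clue 1: Ximena is in {2,3,4,5,6}.
From clues 1–2: Ewan → seat 1.
From clues 1–3: Ximena is in {3,4,5}.
From clues 1–4: Isla → seat 3, Ximena → seat 4, Ben → seat 5.
From clues 1–5: Cyrus → seat 2, Wendy → seat 6.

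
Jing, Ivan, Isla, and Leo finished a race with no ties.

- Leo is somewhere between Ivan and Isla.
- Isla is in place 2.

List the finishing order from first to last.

Jing, Isla, Leo, Ivan

From clue 1: Leo is in {2,3}.
From clues 1–2: Jing → place 1, Isla → place 2, Leo → place 3, Ivan → place 4.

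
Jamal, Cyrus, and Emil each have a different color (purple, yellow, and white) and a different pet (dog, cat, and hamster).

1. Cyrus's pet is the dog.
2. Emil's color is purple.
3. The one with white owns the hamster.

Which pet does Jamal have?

hamster

Clue 1 rules out dog for Jamal's pet.
With clues 1–3, cat is impossible for Jamal's pet.
That leaves hamster.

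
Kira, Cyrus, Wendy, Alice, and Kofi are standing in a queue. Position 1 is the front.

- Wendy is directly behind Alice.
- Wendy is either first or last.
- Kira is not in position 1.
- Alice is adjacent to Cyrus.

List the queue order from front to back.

Kofi, Kira, Cyrus, Alice, Wendy

From clue 1: Wendy is in {2,3,4,5}.
From clues 1–2: Alice → position 4, Wendy → position 5.
From clues 1–3: Kira is in {2,3}.
From clues 1–4: Kofi → position 1, Kira → position 2, Cyrus → position 3.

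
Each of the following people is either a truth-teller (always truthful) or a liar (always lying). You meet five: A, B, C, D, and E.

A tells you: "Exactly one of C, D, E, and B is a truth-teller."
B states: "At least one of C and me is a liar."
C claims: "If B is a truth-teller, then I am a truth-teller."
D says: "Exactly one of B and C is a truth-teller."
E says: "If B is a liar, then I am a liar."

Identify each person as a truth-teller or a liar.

Consider A. Suppose A is a truth-teller.
Then no assignment of the remaining roles makes every statement match its speaker's type — contradiction.
So A is a liar.
Consider B. Suppose B is a liar.
Then B's own statement would have to be false, but it can't be — contradiction.
So B is a truth-teller.
With that fixed, E's statement is true, so E is a truth-teller.
Consider C. Suppose C is a truth-teller.
Then B's statement comes out false, contradicting B being a truth-teller.
So C is a liar.
With that fixed, D's statement is true, so D is a truth-teller.

A: liar, B: truth-teller, C: liar, D: truth-teller, E: truth-teller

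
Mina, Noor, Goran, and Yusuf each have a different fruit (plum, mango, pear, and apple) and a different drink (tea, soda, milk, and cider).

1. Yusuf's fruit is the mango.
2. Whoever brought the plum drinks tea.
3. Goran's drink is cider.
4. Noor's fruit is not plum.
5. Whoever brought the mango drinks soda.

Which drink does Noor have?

milk

With clues 1–3, cider is impossible for Noor's drink.
With clues 1–4, tea is impossible for Noor's drink.
With clues 1–5, soda is impossible for Noor's drink.
That leaves milk.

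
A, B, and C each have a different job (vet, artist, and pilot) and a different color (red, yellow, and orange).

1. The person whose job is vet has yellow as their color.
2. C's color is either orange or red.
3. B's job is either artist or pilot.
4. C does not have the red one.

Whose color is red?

With clues 1–3, A is impossible for the one with color red.
With clues 1–4, C is impossible for the one with color red.
That leaves B.

B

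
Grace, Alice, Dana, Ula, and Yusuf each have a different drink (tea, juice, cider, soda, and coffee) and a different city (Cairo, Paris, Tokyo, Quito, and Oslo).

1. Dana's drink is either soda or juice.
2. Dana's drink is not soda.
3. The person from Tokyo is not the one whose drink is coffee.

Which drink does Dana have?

Clue 1 rules out cider, coffee, and tea for Dana's drink.
With clues 1–2, soda is impossible for Dana's drink.
That leaves juice.

juice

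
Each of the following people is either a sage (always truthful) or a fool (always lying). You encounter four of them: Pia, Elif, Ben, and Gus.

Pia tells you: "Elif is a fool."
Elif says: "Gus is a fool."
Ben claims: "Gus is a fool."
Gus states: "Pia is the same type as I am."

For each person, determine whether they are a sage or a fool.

Pia: sage, Elif: fool, Ben: fool, Gus: sage

Consider Pia. Suppose Pia is a fool.
Then whichever role Gus has, Gus's statement has the wrong truth value — contradiction.
So Pia is a sage.
Consider Elif. Suppose Elif is a sage.
Then Pia's statement comes out false, contradicting Pia being a sage.
So Elif is a fool.
Consider Ben. Suppose Ben is a sage.
Then no assignment of the remaining roles makes every statement match its speaker's type — contradiction.
So Ben is a fool.
Consider Gus. Suppose Gus is a fool.
Then Elif's statement comes out true, contradicting Elif being a fool.
So Gus is a sage.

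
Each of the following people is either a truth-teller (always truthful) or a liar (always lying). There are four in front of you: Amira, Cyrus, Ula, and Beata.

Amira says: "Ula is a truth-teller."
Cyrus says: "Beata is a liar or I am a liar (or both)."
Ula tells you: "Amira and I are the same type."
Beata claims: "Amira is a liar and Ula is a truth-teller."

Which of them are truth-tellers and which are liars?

Consider Amira. Suppose Amira is a liar.
Then whichever role Ula has, Ula's statement has the wrong truth value — contradiction.
So Amira is a truth-teller.
With that fixed, Beata's statement is false, so Beata is a liar.
With that fixed, Cyrus's statement is true, so Cyrus is a truth-teller.
Consider Ula. Suppose Ula is a liar.
Then Amira's statement comes out false, contradicting Amira being a truth-teller.
So Ula is a truth-teller.

Amira: truth-teller, Cyrus: truth-teller, Ula: truth-teller, Beata: liar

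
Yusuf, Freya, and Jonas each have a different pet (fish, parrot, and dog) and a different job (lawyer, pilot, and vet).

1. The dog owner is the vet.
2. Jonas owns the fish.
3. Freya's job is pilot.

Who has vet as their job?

Yusuf

With clues 1–2, Jonas is impossible for the one with job vet.
With clues 1–3, Freya is impossible for the one with job vet.
That leaves Yusuf.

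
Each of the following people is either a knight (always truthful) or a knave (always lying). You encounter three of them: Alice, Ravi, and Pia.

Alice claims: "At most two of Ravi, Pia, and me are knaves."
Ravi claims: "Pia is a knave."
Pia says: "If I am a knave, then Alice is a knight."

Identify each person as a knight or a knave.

Consider Alice. Suppose Alice is a knave.
Then no assignment of the remaining roles makes every statement match its speaker's type — contradiction.
So Alice is a knight.
With that fixed, Pia's statement is true, so Pia is a knight.
With that fixed, Ravi's statement is false, so Ravi is a knave.

Alice: knight, Ravi: knave, Pia: knight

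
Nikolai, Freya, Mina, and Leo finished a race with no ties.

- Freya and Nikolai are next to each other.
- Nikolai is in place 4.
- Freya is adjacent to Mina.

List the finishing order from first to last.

Leo, Mina, Freya, Nikolai

From clues 1–2: Freya → place 3, Nikolai → place 4.
From clues 1–3: Leo → place 1, Mina → place 2.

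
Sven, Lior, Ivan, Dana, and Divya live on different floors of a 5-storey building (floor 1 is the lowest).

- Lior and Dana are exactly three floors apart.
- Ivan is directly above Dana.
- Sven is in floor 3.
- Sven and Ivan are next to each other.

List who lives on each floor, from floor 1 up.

Dana, Ivan, Sven, Lior, Divya

From clue 1: Lior is in {1,2,4,5}.
From clues 1–2: Lior is in {1,4,5}.
From clues 1–3: Sven → floor 3.
From clues 1–4: Dana → floor 1, Ivan → floor 2, Lior → floor 4, Divya → floor 5.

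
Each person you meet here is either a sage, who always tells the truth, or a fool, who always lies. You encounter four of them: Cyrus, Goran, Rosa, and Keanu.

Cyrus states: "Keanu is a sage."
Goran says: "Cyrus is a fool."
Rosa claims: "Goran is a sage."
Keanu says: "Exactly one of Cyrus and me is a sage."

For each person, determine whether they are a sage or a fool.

Cyrus: fool, Goran: sage, Rosa: sage, Keanu: fool

Consider Cyrus. Suppose Cyrus is a sage.
Then whichever role Keanu has, Keanu's statement has the wrong truth value — contradiction.
So Cyrus is a fool.
With that fixed, Goran's statement is true, so Goran is a sage.
With that fixed, Rosa's statement is true, so Rosa is a sage.
Consider Keanu. Suppose Keanu is a sage.
Then Cyrus's statement comes out true, contradicting Cyrus being a fool.
So Keanu is a fool.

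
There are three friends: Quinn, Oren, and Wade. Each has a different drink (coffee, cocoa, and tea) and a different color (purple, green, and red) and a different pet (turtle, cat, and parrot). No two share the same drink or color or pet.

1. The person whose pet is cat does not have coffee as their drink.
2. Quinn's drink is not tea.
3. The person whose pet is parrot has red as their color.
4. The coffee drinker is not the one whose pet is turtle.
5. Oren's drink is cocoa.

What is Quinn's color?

red

With clues 1–5, green and purple are impossible for Quinn's color.
That leaves red.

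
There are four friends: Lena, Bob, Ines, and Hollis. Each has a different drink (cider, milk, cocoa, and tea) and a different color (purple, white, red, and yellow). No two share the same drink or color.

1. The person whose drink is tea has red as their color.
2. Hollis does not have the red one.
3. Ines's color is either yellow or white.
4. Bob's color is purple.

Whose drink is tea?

Lena

With clues 1–2, Hollis is impossible for the one with drink tea.
With clues 1–3, Ines is impossible for the one with drink tea.
With clues 1–4, Bob is impossible for the one with drink tea.
That leaves Lena.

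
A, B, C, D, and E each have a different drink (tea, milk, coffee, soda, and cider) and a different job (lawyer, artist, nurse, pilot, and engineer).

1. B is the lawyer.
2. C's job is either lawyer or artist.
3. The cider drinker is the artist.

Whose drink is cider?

With clues 1–3, A, B, D, and E are impossible for the one with drink cider.
That leaves C.

C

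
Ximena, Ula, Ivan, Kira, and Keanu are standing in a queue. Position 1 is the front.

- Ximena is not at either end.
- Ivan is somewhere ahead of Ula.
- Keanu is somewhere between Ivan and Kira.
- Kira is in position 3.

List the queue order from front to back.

Ivan, Keanu, Kira, Ximena, Ula

From clue 1: Ximena is in {2,3,4}.
From clues 1–4: Ivan → position 1, Keanu → position 2, Kira → position 3, Ximena → position 4, Ula → position 5.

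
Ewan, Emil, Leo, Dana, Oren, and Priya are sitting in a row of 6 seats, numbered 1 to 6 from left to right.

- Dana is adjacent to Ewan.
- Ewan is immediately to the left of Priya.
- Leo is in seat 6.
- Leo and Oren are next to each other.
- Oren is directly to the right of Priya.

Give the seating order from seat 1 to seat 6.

Emil, Dana, Ewan, Priya, Oren, Leo

From clues 1–2: Ewan is in {2,3,4,5}.
From clues 1–3: Leo → seat 6.
From clues 1–4: Oren → seat 5.
From clues 1–5: Emil → seat 1, Dana → seat 2, Ewan → seat 3, Priya → seat 4.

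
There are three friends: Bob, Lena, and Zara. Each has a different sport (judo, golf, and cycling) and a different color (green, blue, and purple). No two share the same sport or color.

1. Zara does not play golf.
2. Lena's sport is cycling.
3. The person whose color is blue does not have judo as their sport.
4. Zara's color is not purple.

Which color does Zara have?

green

With clues 1–3, blue is impossible for Zara's color.
With clues 1–4, purple is impossible for Zara's color.
That leaves green.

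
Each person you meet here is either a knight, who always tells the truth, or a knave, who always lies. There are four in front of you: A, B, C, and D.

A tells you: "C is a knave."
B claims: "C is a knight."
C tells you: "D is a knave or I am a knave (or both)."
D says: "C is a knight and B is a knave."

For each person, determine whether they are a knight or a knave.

A: knave, B: knight, C: knight, D: knave

Consider A. Suppose A is a knight.
Then no assignment of the remaining roles makes every statement match its speaker's type — contradiction.
So A is a knave.
Consider B. Suppose B is a knave.
Then no assignment of the remaining roles makes every statement match its speaker's type — contradiction.
So B is a knight.
With that fixed, D's statement is false, so D is a knave.
With that fixed, C's statement is true, so C is a knight.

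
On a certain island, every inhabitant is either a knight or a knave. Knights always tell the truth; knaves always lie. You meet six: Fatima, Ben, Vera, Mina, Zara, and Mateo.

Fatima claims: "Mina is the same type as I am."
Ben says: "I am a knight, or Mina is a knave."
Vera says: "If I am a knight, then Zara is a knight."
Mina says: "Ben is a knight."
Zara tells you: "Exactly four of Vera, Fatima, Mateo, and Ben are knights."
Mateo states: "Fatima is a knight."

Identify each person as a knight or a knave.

Consider Fatima. Suppose Fatima is a knave.
Then no assignment of the remaining roles makes every statement match its speaker's type — contradiction.
So Fatima is a knight.
With that fixed, Mateo's statement is true, so Mateo is a knight.
Consider Ben. Suppose Ben is a knave.
Then no assignment of the remaining roles makes every statement match its speaker's type — contradiction.
So Ben is a knight.
With that fixed, Mina's statement is true, so Mina is a knight.
Consider Vera. Suppose Vera is a knave.
Then Vera's own statement would have to be false, but it can't be — contradiction.
So Vera is a knight.
With that fixed, Zara's statement is true, so Zara is a knight.

Fatima: knight, Ben: knight, Vera: knight, Mina: knight, Zara: knight, Mateo: knight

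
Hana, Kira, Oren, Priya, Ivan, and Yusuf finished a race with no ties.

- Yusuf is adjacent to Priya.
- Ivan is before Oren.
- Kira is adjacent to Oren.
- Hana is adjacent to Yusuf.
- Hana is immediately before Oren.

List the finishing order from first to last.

From clues 1–2: Oren is in {2,3,4,5,6}.
From clues 1–3: Ivan is in {1,2,3,4}.
From clues 1–4: Ivan is in {1,4}.
From clues 1–5: Ivan → place 1, Priya → place 2, Yusuf → place 3, Hana → place 4, Oren → place 5, Kira → place 6.

Ivan, Priya, Yusuf, Hana, Oren, Kira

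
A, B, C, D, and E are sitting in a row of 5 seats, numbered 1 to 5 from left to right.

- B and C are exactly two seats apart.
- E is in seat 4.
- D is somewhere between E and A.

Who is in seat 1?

With clues 1–2, E is ruled out for seat 1.
With clues 1–3, B, C, and D are ruled out for seat 1.
So seat 1 is A.

A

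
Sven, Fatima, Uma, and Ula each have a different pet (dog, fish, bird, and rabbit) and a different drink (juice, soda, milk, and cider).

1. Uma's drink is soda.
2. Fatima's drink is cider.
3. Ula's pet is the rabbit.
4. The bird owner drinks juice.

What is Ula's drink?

milk

Clue 1 rules out soda for Ula's drink.
With clues 1–2, cider is impossible for Ula's drink.
With clues 1–4, juice is impossible for Ula's drink.
That leaves milk.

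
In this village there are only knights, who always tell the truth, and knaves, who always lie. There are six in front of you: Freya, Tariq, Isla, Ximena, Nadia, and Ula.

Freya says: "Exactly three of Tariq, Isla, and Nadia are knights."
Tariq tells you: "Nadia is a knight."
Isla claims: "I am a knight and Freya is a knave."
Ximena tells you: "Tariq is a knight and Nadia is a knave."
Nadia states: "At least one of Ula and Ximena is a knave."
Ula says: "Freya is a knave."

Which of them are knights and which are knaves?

Consider Freya. Suppose Freya is a knight.
Then no assignment of the remaining roles makes every statement match its speaker's type — contradiction.
So Freya is a knave.
With that fixed, Ula's statement is true, so Ula is a knight.
Consider Tariq. Suppose Tariq is a knave.
Then no assignment of the remaining roles makes every statement match its speaker's type — contradiction.
So Tariq is a knight.
Consider Isla. Suppose Isla is a knight.
Then no assignment of the remaining roles makes every statement match its speaker's type — contradiction.
So Isla is a knave.
Consider Ximena. Suppose Ximena is a knight.
Then no assignment of the remaining roles makes every statement match its speaker's type — contradiction.
So Ximena is a knave.
With that fixed, Nadia's statement is true, so Nadia is a knight.

Freya: knave, Tariq: knight, Isla: knave, Ximena: knave, Nadia: knight, Ula: knight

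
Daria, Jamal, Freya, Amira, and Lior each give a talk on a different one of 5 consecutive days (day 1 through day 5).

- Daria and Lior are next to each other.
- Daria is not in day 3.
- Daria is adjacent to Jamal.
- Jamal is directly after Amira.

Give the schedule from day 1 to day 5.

From clues 1–2: Daria is in {1,2,4,5}.
From clues 1–3: Daria is in {2,4}.
From clues 1–4: Freya → day 1, Amira → day 2, Jamal → day 3, Daria → day 4, Lior → day 5.

Freya, Amira, Jamal, Daria, Lior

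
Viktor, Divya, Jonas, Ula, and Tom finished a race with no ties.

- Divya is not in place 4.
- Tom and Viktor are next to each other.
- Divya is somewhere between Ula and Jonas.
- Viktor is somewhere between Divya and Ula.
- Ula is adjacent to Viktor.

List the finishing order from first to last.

Jonas, Divya, Tom, Viktor, Ula

From clue 1: Divya is in {1,2,3,5}.
From clues 1–3: Divya → place 2.
From clues 1–4: Jonas → place 1, Ula → place 5.
From clues 1–5: Tom → place 3, Viktor → place 4.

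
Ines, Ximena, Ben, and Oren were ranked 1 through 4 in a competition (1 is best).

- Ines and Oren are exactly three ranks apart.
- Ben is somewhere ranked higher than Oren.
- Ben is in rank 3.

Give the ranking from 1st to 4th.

Ines, Ximena, Ben, Oren

From clue 1: Ines is in {1,4}.
From clues 1–2: Ines → rank 1, Oren → rank 4.
From clues 1–3: Ximena → rank 2, Ben → rank 3.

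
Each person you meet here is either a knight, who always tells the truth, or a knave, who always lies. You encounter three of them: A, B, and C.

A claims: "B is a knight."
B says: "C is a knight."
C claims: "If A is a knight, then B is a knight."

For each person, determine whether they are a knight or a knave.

Consider A. Suppose A is a knave.
Then no assignment of the remaining roles makes every statement match its speaker's type — contradiction.
So A is a knight.
Consider B. Suppose B is a knave.
Then A's statement comes out false, contradicting A being a knight.
So B is a knight.
With that fixed, C's statement is true, so C is a knight.

A: knight, B: knight, C: knight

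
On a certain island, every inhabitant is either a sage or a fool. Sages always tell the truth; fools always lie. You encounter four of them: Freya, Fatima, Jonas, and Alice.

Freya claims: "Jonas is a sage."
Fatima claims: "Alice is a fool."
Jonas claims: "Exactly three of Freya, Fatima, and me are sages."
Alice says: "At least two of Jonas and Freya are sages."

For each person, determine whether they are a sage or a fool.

Consider Freya. Suppose Freya is a sage.
Then no assignment of the remaining roles makes every statement match its speaker's type — contradiction.
So Freya is a fool.
With that fixed, Jonas's statement is false, so Jonas is a fool.
With that fixed, Alice's statement is false, so Alice is a fool.
With that fixed, Fatima's statement is true, so Fatima is a sage.

Freya: fool, Fatima: sage, Jonas: fool, Alice: fool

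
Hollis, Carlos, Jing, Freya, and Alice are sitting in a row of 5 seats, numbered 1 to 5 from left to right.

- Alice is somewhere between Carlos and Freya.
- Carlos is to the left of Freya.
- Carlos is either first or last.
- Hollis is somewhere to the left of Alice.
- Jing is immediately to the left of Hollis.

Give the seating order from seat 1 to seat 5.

Carlos, Jing, Hollis, Alice, Freya

From clue 1: Alice is in {2,3,4}.
From clues 1–2: Carlos is in {1,2,3}.
From clues 1–3: Carlos → seat 1.
From clues 1–4: Hollis is in {2,3}.
From clues 1–5: Jing → seat 2, Hollis → seat 3, Alice → seat 4, Freya → seat 5.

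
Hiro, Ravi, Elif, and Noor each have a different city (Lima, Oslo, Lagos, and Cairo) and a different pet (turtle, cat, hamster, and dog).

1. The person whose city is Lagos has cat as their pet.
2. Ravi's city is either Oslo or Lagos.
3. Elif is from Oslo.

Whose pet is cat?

With clues 1–3, Elif, Hiro, and Noor are impossible for the one with pet cat.
That leaves Ravi.

Ravi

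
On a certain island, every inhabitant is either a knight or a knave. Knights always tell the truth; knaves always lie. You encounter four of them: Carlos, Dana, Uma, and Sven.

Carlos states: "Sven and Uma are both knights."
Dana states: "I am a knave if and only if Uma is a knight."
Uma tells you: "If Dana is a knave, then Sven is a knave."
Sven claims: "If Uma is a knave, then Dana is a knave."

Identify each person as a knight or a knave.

Consider Carlos. Suppose Carlos is a knight.
Then no assignment of the remaining roles makes every statement match its speaker's type — contradiction.
So Carlos is a knave.
Consider Dana. Suppose Dana is a knight.
Then no assignment of the remaining roles makes every statement match its speaker's type — contradiction.
So Dana is a knave.
With that fixed, Sven's statement is true, so Sven is a knight.
With that fixed, Uma's statement is false, so Uma is a knave.

Carlos: knave, Dana: knave, Uma: knave, Sven: knight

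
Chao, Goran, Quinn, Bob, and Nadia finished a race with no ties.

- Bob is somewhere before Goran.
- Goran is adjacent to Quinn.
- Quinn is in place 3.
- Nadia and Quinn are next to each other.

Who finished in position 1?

With clue 1, Goran is ruled out for place 1.
With clues 1–2, Quinn is ruled out for place 1.
With clues 1–4, Chao and Nadia are ruled out for place 1.
So place 1 is Bob.

Bob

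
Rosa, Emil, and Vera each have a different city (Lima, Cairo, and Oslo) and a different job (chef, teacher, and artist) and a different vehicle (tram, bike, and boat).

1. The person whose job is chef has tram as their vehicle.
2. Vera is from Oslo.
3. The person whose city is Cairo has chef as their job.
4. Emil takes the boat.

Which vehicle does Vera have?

bike

With clues 1–3, tram is impossible for Vera's vehicle.
With clues 1–4, boat is impossible for Vera's vehicle.
That leaves bike.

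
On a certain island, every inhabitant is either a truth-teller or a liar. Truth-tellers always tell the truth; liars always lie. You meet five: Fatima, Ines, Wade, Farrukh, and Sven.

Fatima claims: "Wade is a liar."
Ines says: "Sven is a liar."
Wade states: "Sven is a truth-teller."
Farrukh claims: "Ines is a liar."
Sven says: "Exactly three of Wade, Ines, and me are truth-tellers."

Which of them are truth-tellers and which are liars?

Consider Fatima. Suppose Fatima is a liar.
Then no assignment of the remaining roles makes every statement match its speaker's type — contradiction.
So Fatima is a truth-teller.
Consider Ines. Suppose Ines is a liar.
Then no assignment of the remaining roles makes every statement match its speaker's type — contradiction.
So Ines is a truth-teller.
With that fixed, Farrukh's statement is false, so Farrukh is a liar.
Consider Wade. Suppose Wade is a truth-teller.
Then Fatima's statement comes out false, contradicting Fatima being a truth-teller.
So Wade is a liar.
With that fixed, Sven's statement is false, so Sven is a liar.

Fatima: truth-teller, Ines: truth-teller, Wade: liar, Farrukh: liar, Sven: liar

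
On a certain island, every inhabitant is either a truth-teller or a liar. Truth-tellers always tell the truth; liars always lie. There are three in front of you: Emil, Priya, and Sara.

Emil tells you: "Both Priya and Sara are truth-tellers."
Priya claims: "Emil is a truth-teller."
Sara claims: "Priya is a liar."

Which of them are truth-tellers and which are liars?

Emil: liar, Priya: liar, Sara: truth-teller

Consider Emil. Suppose Emil is a truth-teller.
Then no assignment of the remaining roles makes every statement match its speaker's type — contradiction.
So Emil is a liar.
With that fixed, Priya's statement is false, so Priya is a liar.
With that fixed, Sara's statement is true, so Sara is a truth-teller.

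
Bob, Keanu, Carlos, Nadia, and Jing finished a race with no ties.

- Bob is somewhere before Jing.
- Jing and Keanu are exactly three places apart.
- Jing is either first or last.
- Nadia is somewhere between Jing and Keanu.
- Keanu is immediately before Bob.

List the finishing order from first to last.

Carlos, Keanu, Bob, Nadia, Jing

From clue 1: Bob is in {1,2,3,4}.
From clues 1–2: Keanu is in {1,2,5}.
From clues 1–3: Keanu → place 2, Jing → place 5.
From clues 1–4: Nadia is in {3,4}.
From clues 1–5: Carlos → place 1, Bob → place 3, Nadia → place 4.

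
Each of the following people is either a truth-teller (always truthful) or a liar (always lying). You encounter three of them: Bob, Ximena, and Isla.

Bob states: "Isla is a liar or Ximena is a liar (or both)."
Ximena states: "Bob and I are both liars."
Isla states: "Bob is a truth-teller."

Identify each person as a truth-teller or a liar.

Bob: truth-teller, Ximena: liar, Isla: truth-teller

Consider Bob. Suppose Bob is a liar.
Then whichever role Ximena has, Ximena's statement has the wrong truth value — contradiction.
So Bob is a truth-teller.
With that fixed, Ximena's statement is false, so Ximena is a liar.
With that fixed, Isla's statement is true, so Isla is a truth-teller.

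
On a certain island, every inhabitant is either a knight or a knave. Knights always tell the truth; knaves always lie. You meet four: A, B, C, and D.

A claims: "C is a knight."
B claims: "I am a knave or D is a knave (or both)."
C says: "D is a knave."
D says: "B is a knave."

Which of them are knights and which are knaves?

Consider A. Suppose A is a knave.
Then no assignment of the remaining roles makes every statement match its speaker's type — contradiction.
So A is a knight.
Consider B. Suppose B is a knave.
Then B's own statement would have to be false, but it can't be — contradiction.
So B is a knight.
With that fixed, D's statement is false, so D is a knave.
With that fixed, C's statement is true, so C is a knight.

A: knight, B: knight, C: knight, D: knave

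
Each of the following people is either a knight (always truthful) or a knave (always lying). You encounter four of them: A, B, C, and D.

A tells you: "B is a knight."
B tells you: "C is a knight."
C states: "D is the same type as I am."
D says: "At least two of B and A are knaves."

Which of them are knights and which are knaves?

Consider A. Suppose A is a knight.
Then no assignment of the remaining roles makes every statement match its speaker's type — contradiction.
So A is a knave.
Consider B. Suppose B is a knight.
Then A's statement comes out true, contradicting A being a knave.
So B is a knave.
With that fixed, D's statement is true, so D is a knight.
Consider C. Suppose C is a knight.
Then B's statement comes out true, contradicting B being a knave.
So C is a knave.

A: knave, B: knave, C: knave, D: knight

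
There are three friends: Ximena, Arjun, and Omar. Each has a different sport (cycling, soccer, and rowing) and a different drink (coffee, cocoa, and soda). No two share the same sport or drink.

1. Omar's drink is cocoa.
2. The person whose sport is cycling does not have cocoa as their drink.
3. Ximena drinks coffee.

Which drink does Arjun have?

soda

Clue 1 rules out cocoa for Arjun's drink.
With clues 1–3, coffee is impossible for Arjun's drink.
That leaves soda.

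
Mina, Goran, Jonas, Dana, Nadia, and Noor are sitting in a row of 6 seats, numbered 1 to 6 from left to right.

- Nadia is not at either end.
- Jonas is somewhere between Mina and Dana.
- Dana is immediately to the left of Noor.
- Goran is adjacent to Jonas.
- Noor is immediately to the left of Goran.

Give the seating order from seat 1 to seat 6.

From clue 1: Nadia is in {2,3,4,5}.
From clues 1–2: Jonas is in {2,3,4,5}.
From clues 1–4: Mina is in {1,6}.
From clues 1–5: Dana → seat 1, Noor → seat 2, Goran → seat 3, Jonas → seat 4, Nadia → seat 5, Mina → seat 6.

Dana, Noor, Goran, Jonas, Nadia, Mina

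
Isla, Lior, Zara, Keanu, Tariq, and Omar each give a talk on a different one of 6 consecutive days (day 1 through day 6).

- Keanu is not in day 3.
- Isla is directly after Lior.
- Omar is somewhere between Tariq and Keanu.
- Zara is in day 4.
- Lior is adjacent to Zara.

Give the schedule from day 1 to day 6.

Keanu, Omar, Tariq, Zara, Lior, Isla

From clue 1: Keanu is in {1,2,4,5,6}.
From clues 1–2: Isla is in {2,3,4,5,6}.
From clues 1–3: Omar is in {2,3,4,5}.
From clues 1–4: Zara → day 4.
From clues 1–5: Keanu → day 1, Omar → day 2, Tariq → day 3, Lior → day 5, Isla → day 6.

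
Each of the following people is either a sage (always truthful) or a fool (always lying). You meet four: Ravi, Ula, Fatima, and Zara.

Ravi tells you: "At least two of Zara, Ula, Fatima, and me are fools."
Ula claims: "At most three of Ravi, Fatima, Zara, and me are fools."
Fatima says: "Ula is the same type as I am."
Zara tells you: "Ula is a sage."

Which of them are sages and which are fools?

Ravi: fool, Ula: sage, Fatima: sage, Zara: sage

Consider Ravi. Suppose Ravi is a sage.
Then no assignment of the remaining roles makes every statement match its speaker's type — contradiction.
So Ravi is a fool.
Consider Ula. Suppose Ula is a fool.
Then Ravi's statement comes out true, contradicting Ravi being a fool.
So Ula is a sage.
With that fixed, Zara's statement is true, so Zara is a sage.
Consider Fatima. Suppose Fatima is a fool.
Then Ravi's statement comes out true, contradicting Ravi being a fool.
So Fatima is a sage.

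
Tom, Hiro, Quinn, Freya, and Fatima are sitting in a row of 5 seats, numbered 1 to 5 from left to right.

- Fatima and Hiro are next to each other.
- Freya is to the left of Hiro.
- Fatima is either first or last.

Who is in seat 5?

With clues 1–2, Freya is ruled out for seat 5.
With clues 1–3, Hiro, Quinn, and Tom are ruled out for seat 5.
So seat 5 is Fatima.

Fatima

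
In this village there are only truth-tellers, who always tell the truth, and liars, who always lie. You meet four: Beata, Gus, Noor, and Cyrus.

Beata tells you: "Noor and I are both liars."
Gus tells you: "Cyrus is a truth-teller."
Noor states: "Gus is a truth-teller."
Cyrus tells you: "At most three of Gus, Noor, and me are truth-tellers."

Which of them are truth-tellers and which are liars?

Regardless of anyone's role, Cyrus's statement is true, so Cyrus is a truth-teller.
With that fixed, Gus's statement is true, so Gus is a truth-teller.
With that fixed, Noor's statement is true, so Noor is a truth-teller.
With that fixed, Beata's statement is false, so Beata is a liar.

Beata: liar, Gus: truth-teller, Noor: truth-teller, Cyrus: truth-teller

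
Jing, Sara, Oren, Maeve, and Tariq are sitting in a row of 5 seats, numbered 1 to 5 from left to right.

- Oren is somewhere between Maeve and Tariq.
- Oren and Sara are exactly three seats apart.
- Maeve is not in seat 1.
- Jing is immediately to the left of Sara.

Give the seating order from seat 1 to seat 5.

From clue 1: Oren is in {2,3,4}.
From clues 1–2: Sara is in {1,5}.
From clues 1–4: Tariq → seat 1, Oren → seat 2, Maeve → seat 3, Jing → seat 4, Sara → seat 5.

Tariq, Oren, Maeve, Jing, Sara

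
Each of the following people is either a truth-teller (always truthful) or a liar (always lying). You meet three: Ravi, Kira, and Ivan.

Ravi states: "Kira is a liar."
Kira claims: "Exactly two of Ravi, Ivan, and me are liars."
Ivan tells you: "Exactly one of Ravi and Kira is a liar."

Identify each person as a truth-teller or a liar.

Ravi: truth-teller, Kira: liar, Ivan: truth-teller

Consider Ravi. Suppose Ravi is a liar.
Then no assignment of the remaining roles makes every statement match its speaker's type — contradiction.
So Ravi is a truth-teller.
Consider Kira. Suppose Kira is a truth-teller.
Then Ravi's statement comes out false, contradicting Ravi being a truth-teller.
So Kira is a liar.
With that fixed, Ivan's statement is true, so Ivan is a truth-teller.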